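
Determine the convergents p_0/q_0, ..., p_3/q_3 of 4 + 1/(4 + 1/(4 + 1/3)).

4/1, 17/4, 72/17, 233/55

Using the convergent recurrence p_i = a_i*p_{i-1} + p_{i-2}, q_i = a_i*q_{i-1} + q_{i-2} with p_{-2}=0, p_{-1}=1, q_{-2}=1, q_{-1}=0:
  i=0: a_0=4, p_0 = 4*1 + 0 = 4, q_0 = 4*0 + 1 = 1.
  i=1: a_1=4, p_1 = 4*4 + 1 = 17, q_1 = 4*1 + 0 = 4.
  i=2: a_2=4, p_2 = 4*17 + 4 = 72, q_2 = 4*4 + 1 = 17.
  i=3: a_3=3, p_3 = 3*72 + 17 = 233, q_3 = 3*17 + 4 = 55.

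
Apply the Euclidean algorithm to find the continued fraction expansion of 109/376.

Run the Euclidean algorithm on 109 and 376; the successive quotients are the partial quotients a_0, a_1, ... (each step inverts the fractional part left over by the previous one):
  109 = 0*376 + 109, so a_0 = 0.
  376 = 3*109 + 49, so a_1 = 3.
  109 = 2*49 + 11, so a_2 = 2.
  49 = 4*11 + 5, so a_3 = 4.
  11 = 2*5 + 1, so a_4 = 2.
  5 = 5*1 + 0, so a_5 = 5.
The remainder reaches 0 after 6 divisions, so the expansion has 6 partial quotients, read off in order.

[0; 3, 2, 4, 2, 5]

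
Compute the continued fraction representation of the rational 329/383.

[0; 1, 6, 10, 1, 4]

Run the Euclidean algorithm on 329 and 383; the successive quotients are the partial quotients a_0, a_1, ... (each step inverts the fractional part left over by the previous one):
  329 = 0*383 + 329, so a_0 = 0.
  383 = 1*329 + 54, so a_1 = 1.
  329 = 6*54 + 5, so a_2 = 6.
  54 = 10*5 + 4, so a_3 = 10.
  5 = 1*4 + 1, so a_4 = 1.
  4 = 4*1 + 0, so a_5 = 4.
The remainder reaches 0 after 6 divisions, so the expansion has 6 partial quotients, read off in order.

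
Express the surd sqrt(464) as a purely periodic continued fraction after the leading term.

[21; (1, 1, 5, 1, 1, 1, 5, 1, 1, 42)]

Write x_i = (sqrt(464) + m_i)/d_i with (m_0, d_0) = (0, 1). a_0 = floor(sqrt(464)) = 21, since 21^2 = 441 <= 464 < 484 = 22^2.
Iterate m_{i+1} = d_i*a_i - m_i, d_{i+1} = (464 - m_{i+1}^2)/d_i, a_{i+1} = floor((a_0 + m_{i+1})/d_{i+1}):
  m_1 = 1*21 - 0 = 21, d_1 = (464 - 21^2)/1 = 23/1 = 23, a_1 = floor((21 + 21)/23) = 1.
  m_2 = 23*1 - 21 = 2, d_2 = (464 - 2^2)/23 = 460/23 = 20, a_2 = floor((21 + 2)/20) = 1.
  m_3 = 20*1 - 2 = 18, d_3 = (464 - 18^2)/20 = 140/20 = 7, a_3 = floor((21 + 18)/7) = 5.
  m_4 = 7*5 - 18 = 17, d_4 = (464 - 17^2)/7 = 175/7 = 25, a_4 = floor((21 + 17)/25) = 1.
  m_5 = 25*1 - 17 = 8, d_5 = (464 - 8^2)/25 = 400/25 = 16, a_5 = floor((21 + 8)/16) = 1.
  m_6 = 16*1 - 8 = 8, d_6 = (464 - 8^2)/16 = 400/16 = 25, a_6 = floor((21 + 8)/25) = 1.
  m_7 = 25*1 - 8 = 17, d_7 = (464 - 17^2)/25 = 175/25 = 7, a_7 = floor((21 + 17)/7) = 5.
  m_8 = 7*5 - 17 = 18, d_8 = (464 - 18^2)/7 = 140/7 = 20, a_8 = floor((21 + 18)/20) = 1.
  m_9 = 20*1 - 18 = 2, d_9 = (464 - 2^2)/20 = 460/20 = 23, a_9 = floor((21 + 2)/23) = 1.
  m_10 = 23*1 - 2 = 21, d_10 = (464 - 21^2)/23 = 23/23 = 1, a_10 = floor((21 + 21)/1) = 42.
  m_11 = 1*42 - 21 = 21, d_11 = (464 - 21^2)/1 = 23/1 = 23: (m_11, d_11) = (m_1, d_1) = (21, 23), so from here the quotients repeat a_1, ..., a_10; the period length is 10.
Hence the expansion of sqrt(464) is a_0 = 21 followed by the repeating block 1, 1, 5, 1, 1, 1, 5, 1, 1, 42 (period 10).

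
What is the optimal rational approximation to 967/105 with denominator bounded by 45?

396/43

Expand x = 967/105 as a continued fraction with the Euclidean algorithm:
  967 = 9*105 + 22, so a_0 = 9.
  105 = 4*22 + 17, so a_1 = 4.
  22 = 1*17 + 5, so a_2 = 1.
  17 = 3*5 + 2, so a_3 = 3.
  5 = 2*2 + 1, so a_4 = 2.
  2 = 2*1 + 0, so a_5 = 2.
so x = [9; 4, 1, 3, 2, 2].
Convergents (p_i = a_i*p_{i-1} + p_{i-2}, q_i = a_i*q_{i-1} + q_{i-2} with p_{-2}=0, p_{-1}=1, q_{-2}=1, q_{-1}=0), until the denominator exceeds 45:
  i=0: a_0=9, p_0 = 9*1 + 0 = 9, q_0 = 9*0 + 1 = 1.
  i=1: a_1=4, p_1 = 4*9 + 1 = 37, q_1 = 4*1 + 0 = 4.
  i=2: a_2=1, p_2 = 1*37 + 9 = 46, q_2 = 1*4 + 1 = 5.
  i=3: a_3=3, p_3 = 3*46 + 37 = 175, q_3 = 3*5 + 4 = 19.
  i=4: a_4=2, p_4 = 2*175 + 46 = 396, q_4 = 2*19 + 5 = 43.
  i=5: a_5=2, p_5 = 2*396 + 175 = 967, q_5 = 2*43 + 19 = 105.
q_5 = 105 > 45, so the last convergent with denominator <= 45 is p_4/q_4 = 396/43.
The closest fraction with denominator <= 45 is either p_4/q_4 or the intermediate fraction (k*p_4 + p_3)/(k*q_4 + q_3) with the largest k >= 1 whose denominator stays <= 45; these approach x as k grows, and every other convergent or intermediate fraction in range is farther away.
Largest k: floor((45 - q_3)/q_4) = floor((45 - 19)/43) = 0.
Since k = 0, no intermediate fraction beyond p_4/q_4 has denominator <= 45, so the convergent 396/43 is the closest (its error is |967*43 - 396*105|/(105*43) = 1/4515).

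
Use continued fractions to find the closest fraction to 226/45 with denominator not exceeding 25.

126/25

Expand x = 226/45 as a continued fraction with the Euclidean algorithm:
  226 = 5*45 + 1, so a_0 = 5.
  45 = 45*1 + 0, so a_1 = 45.
so x = [5; 45].
Convergents (p_i = a_i*p_{i-1} + p_{i-2}, q_i = a_i*q_{i-1} + q_{i-2} with p_{-2}=0, p_{-1}=1, q_{-2}=1, q_{-1}=0), until the denominator exceeds 25:
  i=0: a_0=5, p_0 = 5*1 + 0 = 5, q_0 = 5*0 + 1 = 1.
  i=1: a_1=45, p_1 = 45*5 + 1 = 226, q_1 = 45*1 + 0 = 45.
q_1 = 45 > 25, so the last convergent with denominator <= 25 is p_0/q_0 = 5/1.
The closest fraction with denominator <= 25 is either p_0/q_0 or the intermediate fraction (k*p_0 + p_{-1})/(k*q_0 + q_{-1}) with the largest k >= 1 whose denominator stays <= 25; these approach x as k grows, and every other convergent or intermediate fraction in range is farther away.
Largest k: floor((25 - q_{-1})/q_0) = floor((25 - 0)/1) = 25 (using the seeds p_{-1} = 1, q_{-1} = 0).
That gives (25*5 + 1)/(25*1 + 0) = 126/25.
Compare the errors: |x - 5/1| = |226*1 - 5*45|/(45*1) = 1/45, and |x - 126/25| = |226*25 - 126*45|/(45*25) = 20/1125.
Cross-multiplying, 20*45 = 900 < 1125 = 1*1125, so 20/1125 is smaller: the intermediate fraction 126/25 is closer to x than 5/1.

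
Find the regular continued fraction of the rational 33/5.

Run the Euclidean algorithm on 33 and 5; the successive quotients are the partial quotients a_0, a_1, ... (each step inverts the fractional part left over by the previous one):
  33 = 6*5 + 3, so a_0 = 6.
  5 = 1*3 + 2, so a_1 = 1.
  3 = 1*2 + 1, so a_2 = 1.
  2 = 2*1 + 0, so a_3 = 2.
The remainder reaches 0 after 4 divisions, so the expansion has 4 partial quotients, read off in order.

[6; 1, 1, 2]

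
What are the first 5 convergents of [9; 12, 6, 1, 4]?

Using the convergent recurrence p_i = a_i*p_{i-1} + p_{i-2}, q_i = a_i*q_{i-1} + q_{i-2} with p_{-2}=0, p_{-1}=1, q_{-2}=1, q_{-1}=0:
  i=0: a_0=9, p_0 = 9*1 + 0 = 9, q_0 = 9*0 + 1 = 1.
  i=1: a_1=12, p_1 = 12*9 + 1 = 109, q_1 = 12*1 + 0 = 12.
  i=2: a_2=6, p_2 = 6*109 + 9 = 663, q_2 = 6*12 + 1 = 73.
  i=3: a_3=1, p_3 = 1*663 + 109 = 772, q_3 = 1*73 + 12 = 85.
  i=4: a_4=4, p_4 = 4*772 + 663 = 3751, q_4 = 4*85 + 73 = 413.

9/1, 109/12, 663/73, 772/85, 3751/413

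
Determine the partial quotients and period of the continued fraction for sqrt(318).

[17; (1, 4, 1, 34)]

Write x_i = (sqrt(318) + m_i)/d_i with (m_0, d_0) = (0, 1). a_0 = floor(sqrt(318)) = 17, since 17^2 = 289 <= 318 < 324 = 18^2.
Iterate m_{i+1} = d_i*a_i - m_i, d_{i+1} = (318 - m_{i+1}^2)/d_i, a_{i+1} = floor((a_0 + m_{i+1})/d_{i+1}):
  m_1 = 1*17 - 0 = 17, d_1 = (318 - 17^2)/1 = 29/1 = 29, a_1 = floor((17 + 17)/29) = 1.
  m_2 = 29*1 - 17 = 12, d_2 = (318 - 12^2)/29 = 174/29 = 6, a_2 = floor((17 + 12)/6) = 4.
  m_3 = 6*4 - 12 = 12, d_3 = (318 - 12^2)/6 = 174/6 = 29, a_3 = floor((17 + 12)/29) = 1.
  m_4 = 29*1 - 12 = 17, d_4 = (318 - 17^2)/29 = 29/29 = 1, a_4 = floor((17 + 17)/1) = 34.
  m_5 = 1*34 - 17 = 17, d_5 = (318 - 17^2)/1 = 29/1 = 29: (m_5, d_5) = (m_1, d_1) = (17, 29), so from here the quotients repeat a_1, ..., a_4; the period length is 4.
Hence the expansion of sqrt(318) is a_0 = 17 followed by the repeating block 1, 4, 1, 34 (period 4).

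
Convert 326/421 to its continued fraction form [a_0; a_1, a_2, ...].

[0; 1, 3, 2, 3, 6, 2]

Run the Euclidean algorithm on 326 and 421; the successive quotients are the partial quotients a_0, a_1, ... (each step inverts the fractional part left over by the previous one):
  326 = 0*421 + 326, so a_0 = 0.
  421 = 1*326 + 95, so a_1 = 1.
  326 = 3*95 + 41, so a_2 = 3.
  95 = 2*41 + 13, so a_3 = 2.
  41 = 3*13 + 2, so a_4 = 3.
  13 = 6*2 + 1, so a_5 = 6.
  2 = 2*1 + 0, so a_6 = 2.
The remainder reaches 0 after 7 divisions, so the expansion has 7 partial quotients, read off in order.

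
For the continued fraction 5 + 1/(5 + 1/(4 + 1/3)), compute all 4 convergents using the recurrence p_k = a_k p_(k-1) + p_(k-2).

5/1, 26/5, 109/21, 353/68

Using the convergent recurrence p_i = a_i*p_{i-1} + p_{i-2}, q_i = a_i*q_{i-1} + q_{i-2} with p_{-2}=0, p_{-1}=1, q_{-2}=1, q_{-1}=0:
  i=0: a_0=5, p_0 = 5*1 + 0 = 5, q_0 = 5*0 + 1 = 1.
  i=1: a_1=5, p_1 = 5*5 + 1 = 26, q_1 = 5*1 + 0 = 5.
  i=2: a_2=4, p_2 = 4*26 + 5 = 109, q_2 = 4*5 + 1 = 21.
  i=3: a_3=3, p_3 = 3*109 + 26 = 353, q_3 = 3*21 + 5 = 68.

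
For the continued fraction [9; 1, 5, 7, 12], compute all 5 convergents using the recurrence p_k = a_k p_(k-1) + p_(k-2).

Using the convergent recurrence p_i = a_i*p_{i-1} + p_{i-2}, q_i = a_i*q_{i-1} + q_{i-2} with p_{-2}=0, p_{-1}=1, q_{-2}=1, q_{-1}=0:
  i=0: a_0=9, p_0 = 9*1 + 0 = 9, q_0 = 9*0 + 1 = 1.
  i=1: a_1=1, p_1 = 1*9 + 1 = 10, q_1 = 1*1 + 0 = 1.
  i=2: a_2=5, p_2 = 5*10 + 9 = 59, q_2 = 5*1 + 1 = 6.
  i=3: a_3=7, p_3 = 7*59 + 10 = 423, q_3 = 7*6 + 1 = 43.
  i=4: a_4=12, p_4 = 12*423 + 59 = 5135, q_4 = 12*43 + 6 = 522.

9/1, 10/1, 59/6, 423/43, 5135/522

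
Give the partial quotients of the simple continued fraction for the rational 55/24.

[2; 3, 2, 3]

Run the Euclidean algorithm on 55 and 24; the successive quotients are the partial quotients a_0, a_1, ... (each step inverts the fractional part left over by the previous one):
  55 = 2*24 + 7, so a_0 = 2.
  24 = 3*7 + 3, so a_1 = 3.
  7 = 2*3 + 1, so a_2 = 2.
  3 = 3*1 + 0, so a_3 = 3.
The remainder reaches 0 after 4 divisions, so the expansion has 4 partial quotients, read off in order.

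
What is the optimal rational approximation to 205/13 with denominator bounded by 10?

142/9

Expand x = 205/13 as a continued fraction with the Euclidean algorithm:
  205 = 15*13 + 10, so a_0 = 15.
  13 = 1*10 + 3, so a_1 = 1.
  10 = 3*3 + 1, so a_2 = 3.
  3 = 3*1 + 0, so a_3 = 3.
so x = [15; 1, 3, 3].
Convergents (p_i = a_i*p_{i-1} + p_{i-2}, q_i = a_i*q_{i-1} + q_{i-2} with p_{-2}=0, p_{-1}=1, q_{-2}=1, q_{-1}=0), until the denominator exceeds 10:
  i=0: a_0=15, p_0 = 15*1 + 0 = 15, q_0 = 15*0 + 1 = 1.
  i=1: a_1=1, p_1 = 1*15 + 1 = 16, q_1 = 1*1 + 0 = 1.
  i=2: a_2=3, p_2 = 3*16 + 15 = 63, q_2 = 3*1 + 1 = 4.
  i=3: a_3=3, p_3 = 3*63 + 16 = 205, q_3 = 3*4 + 1 = 13.
q_3 = 13 > 10, so the last convergent with denominator <= 10 is p_2/q_2 = 63/4.
The closest fraction with denominator <= 10 is either p_2/q_2 or the intermediate fraction (k*p_2 + p_1)/(k*q_2 + q_1) with the largest k >= 1 whose denominator stays <= 10; these approach x as k grows, and every other convergent or intermediate fraction in range is farther away.
Largest k: floor((10 - q_1)/q_2) = floor((10 - 1)/4) = 2.
That gives (2*63 + 16)/(2*4 + 1) = 142/9.
Compare the errors: |x - 63/4| = |205*4 - 63*13|/(13*4) = 1/52, and |x - 142/9| = |205*9 - 142*13|/(13*9) = 1/117.
Cross-multiplying, 1*52 = 52 < 117 = 1*117, so 1/117 is smaller: the intermediate fraction 142/9 is closer to x than 63/4.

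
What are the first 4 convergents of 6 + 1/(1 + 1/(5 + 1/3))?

Using the convergent recurrence p_i = a_i*p_{i-1} + p_{i-2}, q_i = a_i*q_{i-1} + q_{i-2} with p_{-2}=0, p_{-1}=1, q_{-2}=1, q_{-1}=0:
  i=0: a_0=6, p_0 = 6*1 + 0 = 6, q_0 = 6*0 + 1 = 1.
  i=1: a_1=1, p_1 = 1*6 + 1 = 7, q_1 = 1*1 + 0 = 1.
  i=2: a_2=5, p_2 = 5*7 + 6 = 41, q_2 = 5*1 + 1 = 6.
  i=3: a_3=3, p_3 = 3*41 + 7 = 130, q_3 = 3*6 + 1 = 19.

6/1, 7/1, 41/6, 130/19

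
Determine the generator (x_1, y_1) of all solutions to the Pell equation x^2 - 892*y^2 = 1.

(x, y) = (100351, 3360)

First expand sqrt(892) as a continued fraction. With x_i = (sqrt(892) + m_i)/d_i and (m_0, d_0) = (0, 1): a_0 = floor(sqrt(892)) = 29, since 29^2 = 841 <= 892 < 900 = 30^2.
Iterate m_{i+1} = d_i*a_i - m_i, d_{i+1} = (892 - m_{i+1}^2)/d_i, a_{i+1} = floor((a_0 + m_{i+1})/d_{i+1}):
  m_1 = 1*29 - 0 = 29, d_1 = (892 - 29^2)/1 = 51/1 = 51, a_1 = floor((29 + 29)/51) = 1.
  m_2 = 51*1 - 29 = 22, d_2 = (892 - 22^2)/51 = 408/51 = 8, a_2 = floor((29 + 22)/8) = 6.
  m_3 = 8*6 - 22 = 26, d_3 = (892 - 26^2)/8 = 216/8 = 27, a_3 = floor((29 + 26)/27) = 2.
  m_4 = 27*2 - 26 = 28, d_4 = (892 - 28^2)/27 = 108/27 = 4, a_4 = floor((29 + 28)/4) = 14.
  m_5 = 4*14 - 28 = 28, d_5 = (892 - 28^2)/4 = 108/4 = 27, a_5 = floor((29 + 28)/27) = 2.
  m_6 = 27*2 - 28 = 26, d_6 = (892 - 26^2)/27 = 216/27 = 8, a_6 = floor((29 + 26)/8) = 6.
  m_7 = 8*6 - 26 = 22, d_7 = (892 - 22^2)/8 = 408/8 = 51, a_7 = floor((29 + 22)/51) = 1.
  m_8 = 51*1 - 22 = 29, d_8 = (892 - 29^2)/51 = 51/51 = 1, a_8 = floor((29 + 29)/1) = 58.
  m_9 = 1*58 - 29 = 29, d_9 = (892 - 29^2)/1 = 51/1 = 51: (m_9, d_9) = (m_1, d_1) = (29, 51), so from here the quotients repeat a_1, ..., a_8; the period length is 8.
So sqrt(892) = [29; (1, 6, 2, 14, 2, 6, 1, 58)] with period length k = 8.
k is even, so the fundamental solution of x^2 - 892y^2 = 1 is (p_{k-1}, q_{k-1}) = (p_7, q_7); compute convergents through index 7.
Convergents (p_i = a_i*p_{i-1} + p_{i-2}, q_i = a_i*q_{i-1} + q_{i-2} with p_{-2}=0, p_{-1}=1, q_{-2}=1, q_{-1}=0):
  i=0: a_0=29, p_0 = 29*1 + 0 = 29, q_0 = 29*0 + 1 = 1.
  i=1: a_1=1, p_1 = 1*29 + 1 = 30, q_1 = 1*1 + 0 = 1.
  i=2: a_2=6, p_2 = 6*30 + 29 = 209, q_2 = 6*1 + 1 = 7.
  i=3: a_3=2, p_3 = 2*209 + 30 = 448, q_3 = 2*7 + 1 = 15.
  i=4: a_4=14, p_4 = 14*448 + 209 = 6481, q_4 = 14*15 + 7 = 217.
  i=5: a_5=2, p_5 = 2*6481 + 448 = 13410, q_5 = 2*217 + 15 = 449.
  i=6: a_6=6, p_6 = 6*13410 + 6481 = 86941, q_6 = 6*449 + 217 = 2911.
  i=7: a_7=1, p_7 = 1*86941 + 13410 = 100351, q_7 = 1*2911 + 449 = 3360.
Check: 100351^2 - 892*3360^2 = 10070323201 - 10070323200 = 1, so (x, y) = (100351, 3360) solves the equation, and by the theorem it is the least positive solution.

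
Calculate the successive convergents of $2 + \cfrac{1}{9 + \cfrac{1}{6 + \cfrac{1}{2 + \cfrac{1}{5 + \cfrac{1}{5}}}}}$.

Using the convergent recurrence p_i = a_i*p_{i-1} + p_{i-2}, q_i = a_i*q_{i-1} + q_{i-2} with p_{-2}=0, p_{-1}=1, q_{-2}=1, q_{-1}=0:
  i=0: a_0=2, p_0 = 2*1 + 0 = 2, q_0 = 2*0 + 1 = 1.
  i=1: a_1=9, p_1 = 9*2 + 1 = 19, q_1 = 9*1 + 0 = 9.
  i=2: a_2=6, p_2 = 6*19 + 2 = 116, q_2 = 6*9 + 1 = 55.
  i=3: a_3=2, p_3 = 2*116 + 19 = 251, q_3 = 2*55 + 9 = 119.
  i=4: a_4=5, p_4 = 5*251 + 116 = 1371, q_4 = 5*119 + 55 = 650.
  i=5: a_5=5, p_5 = 5*1371 + 251 = 7106, q_5 = 5*650 + 119 = 3369.

2/1, 19/9, 116/55, 251/119, 1371/650, 7106/3369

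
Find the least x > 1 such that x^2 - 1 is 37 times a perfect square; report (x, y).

First expand sqrt(37) as a continued fraction. With x_i = (sqrt(37) + m_i)/d_i and (m_0, d_0) = (0, 1): a_0 = floor(sqrt(37)) = 6, since 6^2 = 36 <= 37 < 49 = 7^2.
Iterate m_{i+1} = d_i*a_i - m_i, d_{i+1} = (37 - m_{i+1}^2)/d_i, a_{i+1} = floor((a_0 + m_{i+1})/d_{i+1}):
  m_1 = 1*6 - 0 = 6, d_1 = (37 - 6^2)/1 = 1/1 = 1, a_1 = floor((6 + 6)/1) = 12.
  m_2 = 1*12 - 6 = 6, d_2 = (37 - 6^2)/1 = 1/1 = 1: (m_2, d_2) = (m_1, d_1) = (6, 1), so from here the quotient a_1 repeats; the period length is 1.
So sqrt(37) = [6; (12)] with period length k = 1.
k is odd, so (p_{k-1}, q_{k-1}) only solves x^2 - 37y^2 = -1 and the fundamental solution of x^2 - 37y^2 = 1 is (p_{2k-1}, q_{2k-1}) = (p_1, q_1); compute convergents through index 1, running through the period twice.
Convergents (p_i = a_i*p_{i-1} + p_{i-2}, q_i = a_i*q_{i-1} + q_{i-2} with p_{-2}=0, p_{-1}=1, q_{-2}=1, q_{-1}=0):
  i=0: a_0=6, p_0 = 6*1 + 0 = 6, q_0 = 6*0 + 1 = 1.
  i=1: a_1=12, p_1 = 12*6 + 1 = 73, q_1 = 12*1 + 0 = 12.
Indeed p_0^2 - 37*q_0^2 = 36 - 37 = -1, not +1.
Check: 73^2 - 37*12^2 = 5329 - 5328 = 1, so (x, y) = (73, 12) solves the equation, and by the theorem it is the least positive solution.

(x, y) = (73, 12)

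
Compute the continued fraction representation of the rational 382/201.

[1; 1, 9, 20]

Run the Euclidean algorithm on 382 and 201; the successive quotients are the partial quotients a_0, a_1, ... (each step inverts the fractional part left over by the previous one):
  382 = 1*201 + 181, so a_0 = 1.
  201 = 1*181 + 20, so a_1 = 1.
  181 = 9*20 + 1, so a_2 = 9.
  20 = 20*1 + 0, so a_3 = 20.
The remainder reaches 0 after 4 divisions, so the expansion has 4 partial quotients, read off in order.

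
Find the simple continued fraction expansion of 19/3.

[6; 3]

Run the Euclidean algorithm on 19 and 3; the successive quotients are the partial quotients a_0, a_1, ... (each step inverts the fractional part left over by the previous one):
  19 = 6*3 + 1, so a_0 = 6.
  3 = 3*1 + 0, so a_1 = 3.
The remainder reaches 0 after 2 divisions, so the expansion has 2 partial quotients, read off in order.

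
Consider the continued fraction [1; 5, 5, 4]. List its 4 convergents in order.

1/1, 6/5, 31/26, 130/109

Using the convergent recurrence p_i = a_i*p_{i-1} + p_{i-2}, q_i = a_i*q_{i-1} + q_{i-2} with p_{-2}=0, p_{-1}=1, q_{-2}=1, q_{-1}=0:
  i=0: a_0=1, p_0 = 1*1 + 0 = 1, q_0 = 1*0 + 1 = 1.
  i=1: a_1=5, p_1 = 5*1 + 1 = 6, q_1 = 5*1 + 0 = 5.
  i=2: a_2=5, p_2 = 5*6 + 1 = 31, q_2 = 5*5 + 1 = 26.
  i=3: a_3=4, p_3 = 4*31 + 6 = 130, q_3 = 4*26 + 5 = 109.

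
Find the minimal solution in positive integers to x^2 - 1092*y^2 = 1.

(x, y) = (727, 22)

First expand sqrt(1092) as a continued fraction. With x_i = (sqrt(1092) + m_i)/d_i and (m_0, d_0) = (0, 1): a_0 = floor(sqrt(1092)) = 33, since 33^2 = 1089 <= 1092 < 1156 = 34^2.
Iterate m_{i+1} = d_i*a_i - m_i, d_{i+1} = (1092 - m_{i+1}^2)/d_i, a_{i+1} = floor((a_0 + m_{i+1})/d_{i+1}):
  m_1 = 1*33 - 0 = 33, d_1 = (1092 - 33^2)/1 = 3/1 = 3, a_1 = floor((33 + 33)/3) = 22.
  m_2 = 3*22 - 33 = 33, d_2 = (1092 - 33^2)/3 = 3/3 = 1, a_2 = floor((33 + 33)/1) = 66.
  m_3 = 1*66 - 33 = 33, d_3 = (1092 - 33^2)/1 = 3/1 = 3: (m_3, d_3) = (m_1, d_1) = (33, 3), so from here the quotients repeat a_1, a_2; the period length is 2.
So sqrt(1092) = [33; (22, 66)] with period length k = 2.
k is even, so the fundamental solution of x^2 - 1092y^2 = 1 is (p_{k-1}, q_{k-1}) = (p_1, q_1); compute convergents through index 1.
Convergents (p_i = a_i*p_{i-1} + p_{i-2}, q_i = a_i*q_{i-1} + q_{i-2} with p_{-2}=0, p_{-1}=1, q_{-2}=1, q_{-1}=0):
  i=0: a_0=33, p_0 = 33*1 + 0 = 33, q_0 = 33*0 + 1 = 1.
  i=1: a_1=22, p_1 = 22*33 + 1 = 727, q_1 = 22*1 + 0 = 22.
Check: 727^2 - 1092*22^2 = 528529 - 528528 = 1, so (x, y) = (727, 22) solves the equation, and by the theorem it is the least positive solution.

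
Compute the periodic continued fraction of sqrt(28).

[5; (3, 2, 3, 10)]

Write x_i = (sqrt(28) + m_i)/d_i with (m_0, d_0) = (0, 1). a_0 = floor(sqrt(28)) = 5, since 5^2 = 25 <= 28 < 36 = 6^2.
Iterate m_{i+1} = d_i*a_i - m_i, d_{i+1} = (28 - m_{i+1}^2)/d_i, a_{i+1} = floor((a_0 + m_{i+1})/d_{i+1}):
  m_1 = 1*5 - 0 = 5, d_1 = (28 - 5^2)/1 = 3/1 = 3, a_1 = floor((5 + 5)/3) = 3.
  m_2 = 3*3 - 5 = 4, d_2 = (28 - 4^2)/3 = 12/3 = 4, a_2 = floor((5 + 4)/4) = 2.
  m_3 = 4*2 - 4 = 4, d_3 = (28 - 4^2)/4 = 12/4 = 3, a_3 = floor((5 + 4)/3) = 3.
  m_4 = 3*3 - 4 = 5, d_4 = (28 - 5^2)/3 = 3/3 = 1, a_4 = floor((5 + 5)/1) = 10.
  m_5 = 1*10 - 5 = 5, d_5 = (28 - 5^2)/1 = 3/1 = 3: (m_5, d_5) = (m_1, d_1) = (5, 3), so from here the quotients repeat a_1, ..., a_4; the period length is 4.
Hence the expansion of sqrt(28) is a_0 = 5 followed by the repeating block 3, 2, 3, 10 (period 4).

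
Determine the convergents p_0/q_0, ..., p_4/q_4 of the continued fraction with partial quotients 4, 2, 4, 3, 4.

Using the convergent recurrence p_i = a_i*p_{i-1} + p_{i-2}, q_i = a_i*q_{i-1} + q_{i-2} with p_{-2}=0, p_{-1}=1, q_{-2}=1, q_{-1}=0:
  i=0: a_0=4, p_0 = 4*1 + 0 = 4, q_0 = 4*0 + 1 = 1.
  i=1: a_1=2, p_1 = 2*4 + 1 = 9, q_1 = 2*1 + 0 = 2.
  i=2: a_2=4, p_2 = 4*9 + 4 = 40, q_2 = 4*2 + 1 = 9.
  i=3: a_3=3, p_3 = 3*40 + 9 = 129, q_3 = 3*9 + 2 = 29.
  i=4: a_4=4, p_4 = 4*129 + 40 = 556, q_4 = 4*29 + 9 = 125.

4/1, 9/2, 40/9, 129/29, 556/125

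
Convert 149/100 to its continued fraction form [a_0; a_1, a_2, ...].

Run the Euclidean algorithm on 149 and 100; the successive quotients are the partial quotients a_0, a_1, ... (each step inverts the fractional part left over by the previous one):
  149 = 1*100 + 49, so a_0 = 1.
  100 = 2*49 + 2, so a_1 = 2.
  49 = 24*2 + 1, so a_2 = 24.
  2 = 2*1 + 0, so a_3 = 2.
The remainder reaches 0 after 4 divisions, so the expansion has 4 partial quotients, read off in order.

[1; 2, 24, 2]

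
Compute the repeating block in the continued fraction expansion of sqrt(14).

[3; (1, 2, 1, 6)]

Write x_i = (sqrt(14) + m_i)/d_i with (m_0, d_0) = (0, 1). a_0 = floor(sqrt(14)) = 3, since 3^2 = 9 <= 14 < 16 = 4^2.
Iterate m_{i+1} = d_i*a_i - m_i, d_{i+1} = (14 - m_{i+1}^2)/d_i, a_{i+1} = floor((a_0 + m_{i+1})/d_{i+1}):
  m_1 = 1*3 - 0 = 3, d_1 = (14 - 3^2)/1 = 5/1 = 5, a_1 = floor((3 + 3)/5) = 1.
  m_2 = 5*1 - 3 = 2, d_2 = (14 - 2^2)/5 = 10/5 = 2, a_2 = floor((3 + 2)/2) = 2.
  m_3 = 2*2 - 2 = 2, d_3 = (14 - 2^2)/2 = 10/2 = 5, a_3 = floor((3 + 2)/5) = 1.
  m_4 = 5*1 - 2 = 3, d_4 = (14 - 3^2)/5 = 5/5 = 1, a_4 = floor((3 + 3)/1) = 6.
  m_5 = 1*6 - 3 = 3, d_5 = (14 - 3^2)/1 = 5/1 = 5: (m_5, d_5) = (m_1, d_1) = (3, 5), so from here the quotients repeat a_1, ..., a_4; the period length is 4.
Hence the expansion of sqrt(14) is a_0 = 3 followed by the repeating block 1, 2, 1, 6 (period 4).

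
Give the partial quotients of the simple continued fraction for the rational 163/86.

Run the Euclidean algorithm on 163 and 86; the successive quotients are the partial quotients a_0, a_1, ... (each step inverts the fractional part left over by the previous one):
  163 = 1*86 + 77, so a_0 = 1.
  86 = 1*77 + 9, so a_1 = 1.
  77 = 8*9 + 5, so a_2 = 8.
  9 = 1*5 + 4, so a_3 = 1.
  5 = 1*4 + 1, so a_4 = 1.
  4 = 4*1 + 0, so a_5 = 4.
The remainder reaches 0 after 6 divisions, so the expansion has 6 partial quotients, read off in order.

[1; 1, 8, 1, 1, 4]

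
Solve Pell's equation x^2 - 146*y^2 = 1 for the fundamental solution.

First expand sqrt(146) as a continued fraction. With x_i = (sqrt(146) + m_i)/d_i and (m_0, d_0) = (0, 1): a_0 = floor(sqrt(146)) = 12, since 12^2 = 144 <= 146 < 169 = 13^2.
Iterate m_{i+1} = d_i*a_i - m_i, d_{i+1} = (146 - m_{i+1}^2)/d_i, a_{i+1} = floor((a_0 + m_{i+1})/d_{i+1}):
  m_1 = 1*12 - 0 = 12, d_1 = (146 - 12^2)/1 = 2/1 = 2, a_1 = floor((12 + 12)/2) = 12.
  m_2 = 2*12 - 12 = 12, d_2 = (146 - 12^2)/2 = 2/2 = 1, a_2 = floor((12 + 12)/1) = 24.
  m_3 = 1*24 - 12 = 12, d_3 = (146 - 12^2)/1 = 2/1 = 2: (m_3, d_3) = (m_1, d_1) = (12, 2), so from here the quotients repeat a_1, a_2; the period length is 2.
So sqrt(146) = [12; (12, 24)] with period length k = 2.
k is even, so the fundamental solution of x^2 - 146y^2 = 1 is (p_{k-1}, q_{k-1}) = (p_1, q_1); compute convergents through index 1.
Convergents (p_i = a_i*p_{i-1} + p_{i-2}, q_i = a_i*q_{i-1} + q_{i-2} with p_{-2}=0, p_{-1}=1, q_{-2}=1, q_{-1}=0):
  i=0: a_0=12, p_0 = 12*1 + 0 = 12, q_0 = 12*0 + 1 = 1.
  i=1: a_1=12, p_1 = 12*12 + 1 = 145, q_1 = 12*1 + 0 = 12.
Check: 145^2 - 146*12^2 = 21025 - 21024 = 1, so (x, y) = (145, 12) solves the equation, and by the theorem it is the least positive solution.

(x, y) = (145, 12)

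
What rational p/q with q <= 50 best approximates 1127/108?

Expand x = 1127/108 as a continued fraction with the Euclidean algorithm:
  1127 = 10*108 + 47, so a_0 = 10.
  108 = 2*47 + 14, so a_1 = 2.
  47 = 3*14 + 5, so a_2 = 3.
  14 = 2*5 + 4, so a_3 = 2.
  5 = 1*4 + 1, so a_4 = 1.
  4 = 4*1 + 0, so a_5 = 4.
so x = [10; 2, 3, 2, 1, 4].
Convergents (p_i = a_i*p_{i-1} + p_{i-2}, q_i = a_i*q_{i-1} + q_{i-2} with p_{-2}=0, p_{-1}=1, q_{-2}=1, q_{-1}=0), until the denominator exceeds 50:
  i=0: a_0=10, p_0 = 10*1 + 0 = 10, q_0 = 10*0 + 1 = 1.
  i=1: a_1=2, p_1 = 2*10 + 1 = 21, q_1 = 2*1 + 0 = 2.
  i=2: a_2=3, p_2 = 3*21 + 10 = 73, q_2 = 3*2 + 1 = 7.
  i=3: a_3=2, p_3 = 2*73 + 21 = 167, q_3 = 2*7 + 2 = 16.
  i=4: a_4=1, p_4 = 1*167 + 73 = 240, q_4 = 1*16 + 7 = 23.
  i=5: a_5=4, p_5 = 4*240 + 167 = 1127, q_5 = 4*23 + 16 = 108.
q_5 = 108 > 50, so the last convergent with denominator <= 50 is p_4/q_4 = 240/23.
The closest fraction with denominator <= 50 is either p_4/q_4 or the intermediate fraction (k*p_4 + p_3)/(k*q_4 + q_3) with the largest k >= 1 whose denominator stays <= 50; these approach x as k grows, and every other convergent or intermediate fraction in range is farther away.
Largest k: floor((50 - q_3)/q_4) = floor((50 - 16)/23) = 1.
That gives (1*240 + 167)/(1*23 + 16) = 407/39.
Compare the errors: |x - 240/23| = |1127*23 - 240*108|/(108*23) = 1/2484, and |x - 407/39| = |1127*39 - 407*108|/(108*39) = 3/4212.
Cross-multiplying, 1*4212 = 4212 < 7452 = 3*2484, so 1/2484 is smaller: the convergent 240/23 is closer to x than 407/39.

240/23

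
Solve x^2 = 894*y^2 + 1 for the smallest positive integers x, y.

(x, y) = (299, 10)

First expand sqrt(894) as a continued fraction. With x_i = (sqrt(894) + m_i)/d_i and (m_0, d_0) = (0, 1): a_0 = floor(sqrt(894)) = 29, since 29^2 = 841 <= 894 < 900 = 30^2.
Iterate m_{i+1} = d_i*a_i - m_i, d_{i+1} = (894 - m_{i+1}^2)/d_i, a_{i+1} = floor((a_0 + m_{i+1})/d_{i+1}):
  m_1 = 1*29 - 0 = 29, d_1 = (894 - 29^2)/1 = 53/1 = 53, a_1 = floor((29 + 29)/53) = 1.
  m_2 = 53*1 - 29 = 24, d_2 = (894 - 24^2)/53 = 318/53 = 6, a_2 = floor((29 + 24)/6) = 8.
  m_3 = 6*8 - 24 = 24, d_3 = (894 - 24^2)/6 = 318/6 = 53, a_3 = floor((29 + 24)/53) = 1.
  m_4 = 53*1 - 24 = 29, d_4 = (894 - 29^2)/53 = 53/53 = 1, a_4 = floor((29 + 29)/1) = 58.
  m_5 = 1*58 - 29 = 29, d_5 = (894 - 29^2)/1 = 53/1 = 53: (m_5, d_5) = (m_1, d_1) = (29, 53), so from here the quotients repeat a_1, ..., a_4; the period length is 4.
So sqrt(894) = [29; (1, 8, 1, 58)] with period length k = 4.
k is even, so the fundamental solution of x^2 - 894y^2 = 1 is (p_{k-1}, q_{k-1}) = (p_3, q_3); compute convergents through index 3.
Convergents (p_i = a_i*p_{i-1} + p_{i-2}, q_i = a_i*q_{i-1} + q_{i-2} with p_{-2}=0, p_{-1}=1, q_{-2}=1, q_{-1}=0):
  i=0: a_0=29, p_0 = 29*1 + 0 = 29, q_0 = 29*0 + 1 = 1.
  i=1: a_1=1, p_1 = 1*29 + 1 = 30, q_1 = 1*1 + 0 = 1.
  i=2: a_2=8, p_2 = 8*30 + 29 = 269, q_2 = 8*1 + 1 = 9.
  i=3: a_3=1, p_3 = 1*269 + 30 = 299, q_3 = 1*9 + 1 = 10.
Check: 299^2 - 894*10^2 = 89401 - 89400 = 1, so (x, y) = (299, 10) solves the equation, and by the theorem it is the least positive solution.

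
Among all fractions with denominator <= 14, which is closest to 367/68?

Expand x = 367/68 as a continued fraction with the Euclidean algorithm:
  367 = 5*68 + 27, so a_0 = 5.
  68 = 2*27 + 14, so a_1 = 2.
  27 = 1*14 + 13, so a_2 = 1.
  14 = 1*13 + 1, so a_3 = 1.
  13 = 13*1 + 0, so a_4 = 13.
so x = [5; 2, 1, 1, 13].
Convergents (p_i = a_i*p_{i-1} + p_{i-2}, q_i = a_i*q_{i-1} + q_{i-2} with p_{-2}=0, p_{-1}=1, q_{-2}=1, q_{-1}=0), until the denominator exceeds 14:
  i=0: a_0=5, p_0 = 5*1 + 0 = 5, q_0 = 5*0 + 1 = 1.
  i=1: a_1=2, p_1 = 2*5 + 1 = 11, q_1 = 2*1 + 0 = 2.
  i=2: a_2=1, p_2 = 1*11 + 5 = 16, q_2 = 1*2 + 1 = 3.
  i=3: a_3=1, p_3 = 1*16 + 11 = 27, q_3 = 1*3 + 2 = 5.
  i=4: a_4=13, p_4 = 13*27 + 16 = 367, q_4 = 13*5 + 3 = 68.
q_4 = 68 > 14, so the last convergent with denominator <= 14 is p_3/q_3 = 27/5.
The closest fraction with denominator <= 14 is either p_3/q_3 or the intermediate fraction (k*p_3 + p_2)/(k*q_3 + q_2) with the largest k >= 1 whose denominator stays <= 14; these approach x as k grows, and every other convergent or intermediate fraction in range is farther away.
Largest k: floor((14 - q_2)/q_3) = floor((14 - 3)/5) = 2.
That gives (2*27 + 16)/(2*5 + 3) = 70/13.
Compare the errors: |x - 27/5| = |367*5 - 27*68|/(68*5) = 1/340, and |x - 70/13| = |367*13 - 70*68|/(68*13) = 11/884.
Cross-multiplying, 1*884 = 884 < 3740 = 11*340, so 1/340 is smaller: the convergent 27/5 is closer to x than 70/13.

27/5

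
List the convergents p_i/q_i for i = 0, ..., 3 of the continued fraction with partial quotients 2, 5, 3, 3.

Using the convergent recurrence p_i = a_i*p_{i-1} + p_{i-2}, q_i = a_i*q_{i-1} + q_{i-2} with p_{-2}=0, p_{-1}=1, q_{-2}=1, q_{-1}=0:
  i=0: a_0=2, p_0 = 2*1 + 0 = 2, q_0 = 2*0 + 1 = 1.
  i=1: a_1=5, p_1 = 5*2 + 1 = 11, q_1 = 5*1 + 0 = 5.
  i=2: a_2=3, p_2 = 3*11 + 2 = 35, q_2 = 3*5 + 1 = 16.
  i=3: a_3=3, p_3 = 3*35 + 11 = 116, q_3 = 3*16 + 5 = 53.

2/1, 11/5, 35/16, 116/53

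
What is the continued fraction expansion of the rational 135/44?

[3; 14, 1, 2]

Run the Euclidean algorithm on 135 and 44; the successive quotients are the partial quotients a_0, a_1, ... (each step inverts the fractional part left over by the previous one):
  135 = 3*44 + 3, so a_0 = 3.
  44 = 14*3 + 2, so a_1 = 14.
  3 = 1*2 + 1, so a_2 = 1.
  2 = 2*1 + 0, so a_3 = 2.
The remainder reaches 0 after 4 divisions, so the expansion has 4 partial quotients, read off in order.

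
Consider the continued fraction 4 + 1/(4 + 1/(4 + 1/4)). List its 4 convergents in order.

4/1, 17/4, 72/17, 305/72

Using the convergent recurrence p_i = a_i*p_{i-1} + p_{i-2}, q_i = a_i*q_{i-1} + q_{i-2} with p_{-2}=0, p_{-1}=1, q_{-2}=1, q_{-1}=0:
  i=0: a_0=4, p_0 = 4*1 + 0 = 4, q_0 = 4*0 + 1 = 1.
  i=1: a_1=4, p_1 = 4*4 + 1 = 17, q_1 = 4*1 + 0 = 4.
  i=2: a_2=4, p_2 = 4*17 + 4 = 72, q_2 = 4*4 + 1 = 17.
  i=3: a_3=4, p_3 = 4*72 + 17 = 305, q_3 = 4*17 + 4 = 72.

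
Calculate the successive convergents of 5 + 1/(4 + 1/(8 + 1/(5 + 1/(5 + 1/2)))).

Using the convergent recurrence p_i = a_i*p_{i-1} + p_{i-2}, q_i = a_i*q_{i-1} + q_{i-2} with p_{-2}=0, p_{-1}=1, q_{-2}=1, q_{-1}=0:
  i=0: a_0=5, p_0 = 5*1 + 0 = 5, q_0 = 5*0 + 1 = 1.
  i=1: a_1=4, p_1 = 4*5 + 1 = 21, q_1 = 4*1 + 0 = 4.
  i=2: a_2=8, p_2 = 8*21 + 5 = 173, q_2 = 8*4 + 1 = 33.
  i=3: a_3=5, p_3 = 5*173 + 21 = 886, q_3 = 5*33 + 4 = 169.
  i=4: a_4=5, p_4 = 5*886 + 173 = 4603, q_4 = 5*169 + 33 = 878.
  i=5: a_5=2, p_5 = 2*4603 + 886 = 10092, q_5 = 2*878 + 169 = 1925.

5/1, 21/4, 173/33, 886/169, 4603/878, 10092/1925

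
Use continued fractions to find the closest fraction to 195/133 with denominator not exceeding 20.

22/15

Expand x = 195/133 as a continued fraction with the Euclidean algorithm:
  195 = 1*133 + 62, so a_0 = 1.
  133 = 2*62 + 9, so a_1 = 2.
  62 = 6*9 + 8, so a_2 = 6.
  9 = 1*8 + 1, so a_3 = 1.
  8 = 8*1 + 0, so a_4 = 8.
so x = [1; 2, 6, 1, 8].
Convergents (p_i = a_i*p_{i-1} + p_{i-2}, q_i = a_i*q_{i-1} + q_{i-2} with p_{-2}=0, p_{-1}=1, q_{-2}=1, q_{-1}=0), until the denominator exceeds 20:
  i=0: a_0=1, p_0 = 1*1 + 0 = 1, q_0 = 1*0 + 1 = 1.
  i=1: a_1=2, p_1 = 2*1 + 1 = 3, q_1 = 2*1 + 0 = 2.
  i=2: a_2=6, p_2 = 6*3 + 1 = 19, q_2 = 6*2 + 1 = 13.
  i=3: a_3=1, p_3 = 1*19 + 3 = 22, q_3 = 1*13 + 2 = 15.
  i=4: a_4=8, p_4 = 8*22 + 19 = 195, q_4 = 8*15 + 13 = 133.
q_4 = 133 > 20, so the last convergent with denominator <= 20 is p_3/q_3 = 22/15.
The closest fraction with denominator <= 20 is either p_3/q_3 or the intermediate fraction (k*p_3 + p_2)/(k*q_3 + q_2) with the largest k >= 1 whose denominator stays <= 20; these approach x as k grows, and every other convergent or intermediate fraction in range is farther away.
Largest k: floor((20 - q_2)/q_3) = floor((20 - 13)/15) = 0.
Since k = 0, no intermediate fraction beyond p_3/q_3 has denominator <= 20, so the convergent 22/15 is the closest (its error is |195*15 - 22*133|/(133*15) = 1/1995).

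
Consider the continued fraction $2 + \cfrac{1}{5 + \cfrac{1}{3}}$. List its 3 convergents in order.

Using the convergent recurrence p_i = a_i*p_{i-1} + p_{i-2}, q_i = a_i*q_{i-1} + q_{i-2} with p_{-2}=0, p_{-1}=1, q_{-2}=1, q_{-1}=0:
  i=0: a_0=2, p_0 = 2*1 + 0 = 2, q_0 = 2*0 + 1 = 1.
  i=1: a_1=5, p_1 = 5*2 + 1 = 11, q_1 = 5*1 + 0 = 5.
  i=2: a_2=3, p_2 = 3*11 + 2 = 35, q_2 = 3*5 + 1 = 16.

2/1, 11/5, 35/16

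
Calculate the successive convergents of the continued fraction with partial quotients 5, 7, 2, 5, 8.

Using the convergent recurrence p_i = a_i*p_{i-1} + p_{i-2}, q_i = a_i*q_{i-1} + q_{i-2} with p_{-2}=0, p_{-1}=1, q_{-2}=1, q_{-1}=0:
  i=0: a_0=5, p_0 = 5*1 + 0 = 5, q_0 = 5*0 + 1 = 1.
  i=1: a_1=7, p_1 = 7*5 + 1 = 36, q_1 = 7*1 + 0 = 7.
  i=2: a_2=2, p_2 = 2*36 + 5 = 77, q_2 = 2*7 + 1 = 15.
  i=3: a_3=5, p_3 = 5*77 + 36 = 421, q_3 = 5*15 + 7 = 82.
  i=4: a_4=8, p_4 = 8*421 + 77 = 3445, q_4 = 8*82 + 15 = 671.

5/1, 36/7, 77/15, 421/82, 3445/671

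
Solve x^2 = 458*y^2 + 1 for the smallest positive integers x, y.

(x, y) = (22899, 1070)

First expand sqrt(458) as a continued fraction. With x_i = (sqrt(458) + m_i)/d_i and (m_0, d_0) = (0, 1): a_0 = floor(sqrt(458)) = 21, since 21^2 = 441 <= 458 < 484 = 22^2.
Iterate m_{i+1} = d_i*a_i - m_i, d_{i+1} = (458 - m_{i+1}^2)/d_i, a_{i+1} = floor((a_0 + m_{i+1})/d_{i+1}):
  m_1 = 1*21 - 0 = 21, d_1 = (458 - 21^2)/1 = 17/1 = 17, a_1 = floor((21 + 21)/17) = 2.
  m_2 = 17*2 - 21 = 13, d_2 = (458 - 13^2)/17 = 289/17 = 17, a_2 = floor((21 + 13)/17) = 2.
  m_3 = 17*2 - 13 = 21, d_3 = (458 - 21^2)/17 = 17/17 = 1, a_3 = floor((21 + 21)/1) = 42.
  m_4 = 1*42 - 21 = 21, d_4 = (458 - 21^2)/1 = 17/1 = 17: (m_4, d_4) = (m_1, d_1) = (21, 17), so from here the quotients repeat a_1, ..., a_3; the period length is 3.
So sqrt(458) = [21; (2, 2, 42)] with period length k = 3.
k is odd, so (p_{k-1}, q_{k-1}) only solves x^2 - 458y^2 = -1 and the fundamental solution of x^2 - 458y^2 = 1 is (p_{2k-1}, q_{2k-1}) = (p_5, q_5); compute convergents through index 5, running through the period twice.
Convergents (p_i = a_i*p_{i-1} + p_{i-2}, q_i = a_i*q_{i-1} + q_{i-2} with p_{-2}=0, p_{-1}=1, q_{-2}=1, q_{-1}=0):
  i=0: a_0=21, p_0 = 21*1 + 0 = 21, q_0 = 21*0 + 1 = 1.
  i=1: a_1=2, p_1 = 2*21 + 1 = 43, q_1 = 2*1 + 0 = 2.
  i=2: a_2=2, p_2 = 2*43 + 21 = 107, q_2 = 2*2 + 1 = 5.
  i=3: a_3=42, p_3 = 42*107 + 43 = 4537, q_3 = 42*5 + 2 = 212.
  i=4: a_4=2, p_4 = 2*4537 + 107 = 9181, q_4 = 2*212 + 5 = 429.
  i=5: a_5=2, p_5 = 2*9181 + 4537 = 22899, q_5 = 2*429 + 212 = 1070.
Indeed p_2^2 - 458*q_2^2 = 11449 - 11450 = -1, not +1.
Check: 22899^2 - 458*1070^2 = 524364201 - 524364200 = 1, so (x, y) = (22899, 1070) solves the equation, and by the theorem it is the least positive solution.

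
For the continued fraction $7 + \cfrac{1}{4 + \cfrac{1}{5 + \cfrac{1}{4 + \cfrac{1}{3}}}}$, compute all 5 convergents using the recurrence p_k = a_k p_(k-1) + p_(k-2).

7/1, 29/4, 152/21, 637/88, 2063/285

Using the convergent recurrence p_i = a_i*p_{i-1} + p_{i-2}, q_i = a_i*q_{i-1} + q_{i-2} with p_{-2}=0, p_{-1}=1, q_{-2}=1, q_{-1}=0:
  i=0: a_0=7, p_0 = 7*1 + 0 = 7, q_0 = 7*0 + 1 = 1.
  i=1: a_1=4, p_1 = 4*7 + 1 = 29, q_1 = 4*1 + 0 = 4.
  i=2: a_2=5, p_2 = 5*29 + 7 = 152, q_2 = 5*4 + 1 = 21.
  i=3: a_3=4, p_3 = 4*152 + 29 = 637, q_3 = 4*21 + 4 = 88.
  i=4: a_4=3, p_4 = 3*637 + 152 = 2063, q_4 = 3*88 + 21 = 285.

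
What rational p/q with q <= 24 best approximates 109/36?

Expand x = 109/36 as a continued fraction with the Euclidean algorithm:
  109 = 3*36 + 1, so a_0 = 3.
  36 = 36*1 + 0, so a_1 = 36.
so x = [3; 36].
Convergents (p_i = a_i*p_{i-1} + p_{i-2}, q_i = a_i*q_{i-1} + q_{i-2} with p_{-2}=0, p_{-1}=1, q_{-2}=1, q_{-1}=0), until the denominator exceeds 24:
  i=0: a_0=3, p_0 = 3*1 + 0 = 3, q_0 = 3*0 + 1 = 1.
  i=1: a_1=36, p_1 = 36*3 + 1 = 109, q_1 = 36*1 + 0 = 36.
q_1 = 36 > 24, so the last convergent with denominator <= 24 is p_0/q_0 = 3/1.
The closest fraction with denominator <= 24 is either p_0/q_0 or the intermediate fraction (k*p_0 + p_{-1})/(k*q_0 + q_{-1}) with the largest k >= 1 whose denominator stays <= 24; these approach x as k grows, and every other convergent or intermediate fraction in range is farther away.
Largest k: floor((24 - q_{-1})/q_0) = floor((24 - 0)/1) = 24 (using the seeds p_{-1} = 1, q_{-1} = 0).
That gives (24*3 + 1)/(24*1 + 0) = 73/24.
Compare the errors: |x - 3/1| = |109*1 - 3*36|/(36*1) = 1/36, and |x - 73/24| = |109*24 - 73*36|/(36*24) = 12/864.
Cross-multiplying, 12*36 = 432 < 864 = 1*864, so 12/864 is smaller: the intermediate fraction 73/24 is closer to x than 3/1.

73/24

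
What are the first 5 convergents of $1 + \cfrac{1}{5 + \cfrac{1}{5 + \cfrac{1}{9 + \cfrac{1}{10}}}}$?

1/1, 6/5, 31/26, 285/239, 2881/2416

Using the convergent recurrence p_i = a_i*p_{i-1} + p_{i-2}, q_i = a_i*q_{i-1} + q_{i-2} with p_{-2}=0, p_{-1}=1, q_{-2}=1, q_{-1}=0:
  i=0: a_0=1, p_0 = 1*1 + 0 = 1, q_0 = 1*0 + 1 = 1.
  i=1: a_1=5, p_1 = 5*1 + 1 = 6, q_1 = 5*1 + 0 = 5.
  i=2: a_2=5, p_2 = 5*6 + 1 = 31, q_2 = 5*5 + 1 = 26.
  i=3: a_3=9, p_3 = 9*31 + 6 = 285, q_3 = 9*26 + 5 = 239.
  i=4: a_4=10, p_4 = 10*285 + 31 = 2881, q_4 = 10*239 + 26 = 2416.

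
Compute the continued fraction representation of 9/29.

Run the Euclidean algorithm on 9 and 29; the successive quotients are the partial quotients a_0, a_1, ... (each step inverts the fractional part left over by the previous one):
  9 = 0*29 + 9, so a_0 = 0.
  29 = 3*9 + 2, so a_1 = 3.
  9 = 4*2 + 1, so a_2 = 4.
  2 = 2*1 + 0, so a_3 = 2.
The remainder reaches 0 after 4 divisions, so the expansion has 4 partial quotients, read off in order.

[0; 3, 4, 2]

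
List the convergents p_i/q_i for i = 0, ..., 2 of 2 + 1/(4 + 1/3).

Using the convergent recurrence p_i = a_i*p_{i-1} + p_{i-2}, q_i = a_i*q_{i-1} + q_{i-2} with p_{-2}=0, p_{-1}=1, q_{-2}=1, q_{-1}=0:
  i=0: a_0=2, p_0 = 2*1 + 0 = 2, q_0 = 2*0 + 1 = 1.
  i=1: a_1=4, p_1 = 4*2 + 1 = 9, q_1 = 4*1 + 0 = 4.
  i=2: a_2=3, p_2 = 3*9 + 2 = 29, q_2 = 3*4 + 1 = 13.

2/1, 9/4, 29/13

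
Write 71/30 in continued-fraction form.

Run the Euclidean algorithm on 71 and 30; the successive quotients are the partial quotients a_0, a_1, ... (each step inverts the fractional part left over by the previous one):
  71 = 2*30 + 11, so a_0 = 2.
  30 = 2*11 + 8, so a_1 = 2.
  11 = 1*8 + 3, so a_2 = 1.
  8 = 2*3 + 2, so a_3 = 2.
  3 = 1*2 + 1, so a_4 = 1.
  2 = 2*1 + 0, so a_5 = 2.
The remainder reaches 0 after 6 divisions, so the expansion has 6 partial quotients, read off in order.

[2; 2, 1, 2, 1, 2]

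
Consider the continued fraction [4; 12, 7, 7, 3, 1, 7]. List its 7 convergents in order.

Using the convergent recurrence p_i = a_i*p_{i-1} + p_{i-2}, q_i = a_i*q_{i-1} + q_{i-2} with p_{-2}=0, p_{-1}=1, q_{-2}=1, q_{-1}=0:
  i=0: a_0=4, p_0 = 4*1 + 0 = 4, q_0 = 4*0 + 1 = 1.
  i=1: a_1=12, p_1 = 12*4 + 1 = 49, q_1 = 12*1 + 0 = 12.
  i=2: a_2=7, p_2 = 7*49 + 4 = 347, q_2 = 7*12 + 1 = 85.
  i=3: a_3=7, p_3 = 7*347 + 49 = 2478, q_3 = 7*85 + 12 = 607.
  i=4: a_4=3, p_4 = 3*2478 + 347 = 7781, q_4 = 3*607 + 85 = 1906.
  i=5: a_5=1, p_5 = 1*7781 + 2478 = 10259, q_5 = 1*1906 + 607 = 2513.
  i=6: a_6=7, p_6 = 7*10259 + 7781 = 79594, q_6 = 7*2513 + 1906 = 19497.

4/1, 49/12, 347/85, 2478/607, 7781/1906, 10259/2513, 79594/19497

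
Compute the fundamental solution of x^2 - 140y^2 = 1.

First expand sqrt(140) as a continued fraction. With x_i = (sqrt(140) + m_i)/d_i and (m_0, d_0) = (0, 1): a_0 = floor(sqrt(140)) = 11, since 11^2 = 121 <= 140 < 144 = 12^2.
Iterate m_{i+1} = d_i*a_i - m_i, d_{i+1} = (140 - m_{i+1}^2)/d_i, a_{i+1} = floor((a_0 + m_{i+1})/d_{i+1}):
  m_1 = 1*11 - 0 = 11, d_1 = (140 - 11^2)/1 = 19/1 = 19, a_1 = floor((11 + 11)/19) = 1.
  m_2 = 19*1 - 11 = 8, d_2 = (140 - 8^2)/19 = 76/19 = 4, a_2 = floor((11 + 8)/4) = 4.
  m_3 = 4*4 - 8 = 8, d_3 = (140 - 8^2)/4 = 76/4 = 19, a_3 = floor((11 + 8)/19) = 1.
  m_4 = 19*1 - 8 = 11, d_4 = (140 - 11^2)/19 = 19/19 = 1, a_4 = floor((11 + 11)/1) = 22.
  m_5 = 1*22 - 11 = 11, d_5 = (140 - 11^2)/1 = 19/1 = 19: (m_5, d_5) = (m_1, d_1) = (11, 19), so from here the quotients repeat a_1, ..., a_4; the period length is 4.
So sqrt(140) = [11; (1, 4, 1, 22)] with period length k = 4.
k is even, so the fundamental solution of x^2 - 140y^2 = 1 is (p_{k-1}, q_{k-1}) = (p_3, q_3); compute convergents through index 3.
Convergents (p_i = a_i*p_{i-1} + p_{i-2}, q_i = a_i*q_{i-1} + q_{i-2} with p_{-2}=0, p_{-1}=1, q_{-2}=1, q_{-1}=0):
  i=0: a_0=11, p_0 = 11*1 + 0 = 11, q_0 = 11*0 + 1 = 1.
  i=1: a_1=1, p_1 = 1*11 + 1 = 12, q_1 = 1*1 + 0 = 1.
  i=2: a_2=4, p_2 = 4*12 + 11 = 59, q_2 = 4*1 + 1 = 5.
  i=3: a_3=1, p_3 = 1*59 + 12 = 71, q_3 = 1*5 + 1 = 6.
Check: 71^2 - 140*6^2 = 5041 - 5040 = 1, so (x, y) = (71, 6) solves the equation, and by the theorem it is the least positive solution.

(x, y) = (71, 6)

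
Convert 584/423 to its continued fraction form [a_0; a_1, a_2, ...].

Run the Euclidean algorithm on 584 and 423; the successive quotients are the partial quotients a_0, a_1, ... (each step inverts the fractional part left over by the previous one):
  584 = 1*423 + 161, so a_0 = 1.
  423 = 2*161 + 101, so a_1 = 2.
  161 = 1*101 + 60, so a_2 = 1.
  101 = 1*60 + 41, so a_3 = 1.
  60 = 1*41 + 19, so a_4 = 1.
  41 = 2*19 + 3, so a_5 = 2.
  19 = 6*3 + 1, so a_6 = 6.
  3 = 3*1 + 0, so a_7 = 3.
The remainder reaches 0 after 8 divisions, so the expansion has 8 partial quotients, read off in order.

[1; 2, 1, 1, 1, 2, 6, 3]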